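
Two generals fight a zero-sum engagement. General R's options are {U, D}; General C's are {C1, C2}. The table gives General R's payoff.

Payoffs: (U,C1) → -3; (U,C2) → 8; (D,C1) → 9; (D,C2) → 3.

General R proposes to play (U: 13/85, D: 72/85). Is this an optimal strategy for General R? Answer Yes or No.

Against C1 this mix gives (13/85)·(-3) + (72/85)·9 = 609/85.
Against C2 this mix gives (13/85)·8 + (72/85)·3 = 64/17.
General C will play C2, holding General R to 64/17. Shifting weight toward the row that does better against C2 would raise this floor (the equalizing mix achieves 81/17 against both C2 and C1), so the proposed strategy is not optimal.

No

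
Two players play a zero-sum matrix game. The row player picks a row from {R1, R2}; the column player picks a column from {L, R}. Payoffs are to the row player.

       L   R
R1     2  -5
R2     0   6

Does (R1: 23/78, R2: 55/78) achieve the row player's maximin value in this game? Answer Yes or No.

Against L this mix gives (23/78)·2 + (55/78)·0 = 23/39.
Against R this mix gives (23/78)·(-5) + (55/78)·6 = 215/78.
The column player will play L, holding the row player to 23/39. Shifting weight toward the row that does better against L would raise this floor (the equalizing mix achieves 12/13 against both L and R), so the proposed strategy is not optimal.

No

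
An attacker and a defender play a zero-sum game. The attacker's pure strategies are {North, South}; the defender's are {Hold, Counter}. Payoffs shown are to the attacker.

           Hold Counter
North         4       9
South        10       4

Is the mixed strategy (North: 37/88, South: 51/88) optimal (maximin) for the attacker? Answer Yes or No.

No

Against Hold this mix gives (37/88)·4 + (51/88)·10 = 329/44.
Against Counter this mix gives (37/88)·9 + (51/88)·4 = 537/88.
The defender will play Counter, holding the attacker to 537/88. Shifting weight toward the row that does better against Counter would raise this floor (the equalizing mix achieves 74/11 against both Counter and Hold), so the proposed strategy is not optimal.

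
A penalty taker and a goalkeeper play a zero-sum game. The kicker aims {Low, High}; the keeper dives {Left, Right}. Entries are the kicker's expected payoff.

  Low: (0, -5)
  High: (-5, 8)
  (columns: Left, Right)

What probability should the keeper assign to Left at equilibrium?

Row minima: Low → -5, High → -5; maximin = -5.
Column maxima: Left → 0, Right → 8; minimax = 0.
-5 ≠ 0, so there is no saddle point; optimal play is mixed.
Let the kicker play Low with probability p. Expected payoff against Left: 0p + (-5)(1−p) = 5p − 5; against Right: (-5)p + 8(1−p) = −13p + 8.
Setting these equal: 5p − 5 = −13p + 8 ⇒ 18p = 13 ⇒ p = 13/18, and the value is (5)·(13/18) − 5 = -25/18.
For the keeper: with q = P(Left), equating Low's and High's payoffs gives 5q − 5 = −13q + 8 ⇒ q = 13/18.

13/18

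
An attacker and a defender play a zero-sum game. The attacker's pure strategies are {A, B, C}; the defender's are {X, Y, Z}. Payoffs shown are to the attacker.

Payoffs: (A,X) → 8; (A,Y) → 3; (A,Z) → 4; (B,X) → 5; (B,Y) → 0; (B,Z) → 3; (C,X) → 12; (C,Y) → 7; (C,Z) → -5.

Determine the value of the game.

Row minima: A → 3, B → 0, C → -5; maximin = 3.
Column maxima: X → 12, Y → 7, Z → 4; minimax = 4.
3 ≠ 4, so there is no saddle point; optimal play is mixed.
B is strictly dominated by A, so the attacker never plays it.
X is strictly dominated by Y (it gives the attacker strictly more in every row), so the defender never plays it.
On the remaining 2×2 (A, C vs Y, Z):
Let the attacker play A with probability p. Expected payoff against Y: 3p + 7(1−p) = −4p + 7; against Z: 4p + (-5)(1−p) = 9p − 5.
Setting these equal: −4p + 7 = 9p − 5 ⇒ −13p = -12 ⇒ p = 12/13, and the value is (-4)·(12/13) + 7 = 43/13.
For the defender: with q = P(Y), equating A's and C's payoffs gives −q + 4 = 12q − 5 ⇒ q = 9/13.

43/13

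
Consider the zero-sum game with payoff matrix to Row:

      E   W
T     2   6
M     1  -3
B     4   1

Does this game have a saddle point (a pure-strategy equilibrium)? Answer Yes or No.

Row minima: T → 2, M → -3, B → 1; maximin = 2.
Column maxima: E → 4, W → 6; minimax = 4.
2 ≠ 4, so no pure-strategy equilibrium exists.

No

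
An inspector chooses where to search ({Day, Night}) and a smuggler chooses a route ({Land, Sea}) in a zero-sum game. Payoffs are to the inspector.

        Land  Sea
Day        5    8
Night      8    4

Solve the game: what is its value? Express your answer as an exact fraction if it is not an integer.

Row minima: Day → 5, Night → 4; maximin = 5.
Column maxima: Land → 8, Sea → 8; minimax = 8.
5 ≠ 8, so there is no saddle point; optimal play is mixed.
Let the inspector play Day with probability p. Expected payoff against Land: 5p + 8(1−p) = −3p + 8; against Sea: 8p + 4(1−p) = 4p + 4.
Setting these equal: −3p + 8 = 4p + 4 ⇒ −7p = -4 ⇒ p = 4/7, and the value is (-3)·(4/7) + 8 = 44/7.
For the smuggler: with q = P(Land), equating Day's and Night's payoffs gives −3q + 8 = 4q + 4 ⇒ q = 4/7.

44/7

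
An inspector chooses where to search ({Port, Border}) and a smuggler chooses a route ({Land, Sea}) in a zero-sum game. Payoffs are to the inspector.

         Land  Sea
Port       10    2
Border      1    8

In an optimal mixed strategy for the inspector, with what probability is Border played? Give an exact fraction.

8/15

Row minima: Port → 2, Border → 1; maximin = 2.
Column maxima: Land → 10, Sea → 8; minimax = 8.
2 ≠ 8, so there is no saddle point; optimal play is mixed.
Let the inspector play Port with probability p. Expected payoff against Land: 10p + 1(1−p) = 9p + 1; against Sea: 2p + 8(1−p) = −6p + 8.
Setting these equal: 9p + 1 = −6p + 8 ⇒ 15p = 7 ⇒ p = 7/15, and the value is (9)·(7/15) + 1 = 26/5.
For the smuggler: with q = P(Land), equating Port's and Border's payoffs gives 8q + 2 = −7q + 8 ⇒ q = 2/5.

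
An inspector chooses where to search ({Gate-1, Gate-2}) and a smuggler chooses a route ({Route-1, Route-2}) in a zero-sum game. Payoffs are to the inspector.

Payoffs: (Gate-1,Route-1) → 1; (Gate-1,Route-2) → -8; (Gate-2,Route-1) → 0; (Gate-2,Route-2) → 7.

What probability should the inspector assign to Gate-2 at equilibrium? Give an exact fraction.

Row minima: Gate-1 → -8, Gate-2 → 0; maximin = 0.
Column maxima: Route-1 → 1, Route-2 → 7; minimax = 1.
0 ≠ 1, so there is no saddle point; optimal play is mixed.
Let the inspector play Gate-1 with probability p. Expected payoff against Route-1: 1p + 0(1−p) = p; against Route-2: (-8)p + 7(1−p) = −15p + 7.
Setting these equal: p = −15p + 7 ⇒ 16p = 7 ⇒ p = 7/16, and the value is (1)·(7/16) = 7/16.
For the smuggler: with q = P(Route-1), equating Gate-1's and Gate-2's payoffs gives 9q − 8 = −7q + 7 ⇒ q = 15/16.

9/16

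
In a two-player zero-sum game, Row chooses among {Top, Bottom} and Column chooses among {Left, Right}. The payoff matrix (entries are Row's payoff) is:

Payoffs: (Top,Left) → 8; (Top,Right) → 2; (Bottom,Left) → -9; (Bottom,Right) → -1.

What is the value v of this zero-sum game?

2

Row minima: Top → 2, Bottom → -9; maximin = 2.
Column maxima: Left → 8, Right → 2; minimax = 2.
Since maximin = minimax = 2, there is a saddle point and the value is 2.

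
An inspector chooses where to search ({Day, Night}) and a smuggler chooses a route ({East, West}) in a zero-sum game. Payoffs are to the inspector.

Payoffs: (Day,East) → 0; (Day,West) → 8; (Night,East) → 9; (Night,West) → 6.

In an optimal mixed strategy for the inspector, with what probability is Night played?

Row minima: Day → 0, Night → 6; maximin = 6.
Column maxima: East → 9, West → 8; minimax = 8.
6 ≠ 8, so there is no saddle point; optimal play is mixed.
Let the inspector play Day with probability p. Expected payoff against East: 0p + 9(1−p) = −9p + 9; against West: 8p + 6(1−p) = 2p + 6.
Setting these equal: −9p + 9 = 2p + 6 ⇒ −11p = -3 ⇒ p = 3/11, and the value is (-9)·(3/11) + 9 = 72/11.
For the smuggler: with q = P(East), equating Day's and Night's payoffs gives −8q + 8 = 3q + 6 ⇒ q = 2/11.

8/11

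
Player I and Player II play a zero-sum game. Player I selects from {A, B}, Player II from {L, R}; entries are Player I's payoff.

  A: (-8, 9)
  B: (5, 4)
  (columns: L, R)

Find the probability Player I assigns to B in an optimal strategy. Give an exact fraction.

Row minima: A → -8, B → 4; maximin = 4.
Column maxima: L → 5, R → 9; minimax = 5.
4 ≠ 5, so there is no saddle point; optimal play is mixed.
Let Player I play A with probability p. Expected payoff against L: (-8)p + 5(1−p) = −13p + 5; against R: 9p + 4(1−p) = 5p + 4.
Setting these equal: −13p + 5 = 5p + 4 ⇒ −18p = -1 ⇒ p = 1/18, and the value is (-13)·(1/18) + 5 = 77/18.
For Player II: with q = P(L), equating A's and B's payoffs gives −17q + 9 = q + 4 ⇒ q = 5/18.

17/18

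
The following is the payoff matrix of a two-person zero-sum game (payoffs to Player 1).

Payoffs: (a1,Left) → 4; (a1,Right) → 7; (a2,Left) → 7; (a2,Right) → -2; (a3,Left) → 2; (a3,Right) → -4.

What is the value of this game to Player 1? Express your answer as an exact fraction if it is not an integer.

Row minima: a1 → 4, a2 → -2, a3 → -4; maximin = 4.
Column maxima: Left → 7, Right → 7; minimax = 7.
4 ≠ 7, so there is no saddle point; optimal play is mixed.
a3 is strictly dominated by a1, so Player 1 never plays it.
On the remaining 2×2 (a1, a2 vs Left, Right):
Let Player 1 play a1 with probability p. Expected payoff against Left: 4p + 7(1−p) = −3p + 7; against Right: 7p + (-2)(1−p) = 9p − 2.
Setting these equal: −3p + 7 = 9p − 2 ⇒ −12p = -9 ⇒ p = 3/4, and the value is (-3)·(3/4) + 7 = 19/4.
For Player 2: with q = P(Left), equating a1's and a2's payoffs gives −3q + 7 = 9q − 2 ⇒ q = 3/4.

19/4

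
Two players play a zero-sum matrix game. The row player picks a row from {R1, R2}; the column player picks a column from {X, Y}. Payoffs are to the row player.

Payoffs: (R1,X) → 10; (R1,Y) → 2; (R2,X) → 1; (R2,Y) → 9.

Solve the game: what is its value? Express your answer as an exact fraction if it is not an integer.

11/2

Row minima: R1 → 2, R2 → 1; maximin = 2.
Column maxima: X → 10, Y → 9; minimax = 9.
2 ≠ 9, so there is no saddle point; optimal play is mixed.
Let the row player play R1 with probability p. Expected payoff against X: 10p + 1(1−p) = 9p + 1; against Y: 2p + 9(1−p) = −7p + 9.
Setting these equal: 9p + 1 = −7p + 9 ⇒ 16p = 8 ⇒ p = 1/2, and the value is (9)·(1/2) + 1 = 11/2.
For the column player: with q = P(X), equating R1's and R2's payoffs gives 8q + 2 = −8q + 9 ⇒ q = 7/16.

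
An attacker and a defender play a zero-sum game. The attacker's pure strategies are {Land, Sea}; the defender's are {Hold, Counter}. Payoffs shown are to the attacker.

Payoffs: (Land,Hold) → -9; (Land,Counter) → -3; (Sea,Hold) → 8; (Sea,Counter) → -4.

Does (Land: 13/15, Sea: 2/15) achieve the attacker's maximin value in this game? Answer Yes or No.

Against Hold this mix gives (13/15)·(-9) + (2/15)·8 = -101/15.
Against Counter this mix gives (13/15)·(-3) + (2/15)·(-4) = -47/15.
The defender will play Hold, holding the attacker to -101/15. Shifting weight toward the row that does better against Hold would raise this floor (the equalizing mix achieves -10/3 against both Hold and Counter), so the proposed strategy is not optimal.

No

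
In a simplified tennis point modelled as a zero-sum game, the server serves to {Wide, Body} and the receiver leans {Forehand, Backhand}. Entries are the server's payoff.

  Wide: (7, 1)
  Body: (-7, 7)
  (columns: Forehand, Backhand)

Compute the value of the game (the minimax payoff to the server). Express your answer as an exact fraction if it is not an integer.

Row minima: Wide → 1, Body → -7; maximin = 1.
Column maxima: Forehand → 7, Backhand → 7; minimax = 7.
1 ≠ 7, so there is no saddle point; optimal play is mixed.
Let the server play Wide with probability p. Expected payoff against Forehand: 7p + (-7)(1−p) = 14p − 7; against Backhand: 1p + 7(1−p) = −6p + 7.
Setting these equal: 14p − 7 = −6p + 7 ⇒ 20p = 14 ⇒ p = 7/10, and the value is (14)·(7/10) − 7 = 14/5.
For the receiver: with q = P(Forehand), equating Wide's and Body's payoffs gives 6q + 1 = −14q + 7 ⇒ q = 3/10.

14/5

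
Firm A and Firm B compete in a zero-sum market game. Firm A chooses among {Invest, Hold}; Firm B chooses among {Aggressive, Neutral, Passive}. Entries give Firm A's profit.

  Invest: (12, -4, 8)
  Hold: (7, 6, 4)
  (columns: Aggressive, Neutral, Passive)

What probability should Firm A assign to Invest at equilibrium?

1/7

Row minima: Invest → -4, Hold → 4; maximin = 4.
Column maxima: Aggressive → 12, Neutral → 6, Passive → 8; minimax = 6.
4 ≠ 6, so there is no saddle point; optimal play is mixed.
Aggressive is strictly dominated by Neutral (it gives Firm A strictly more in every row), so Firm B never plays it.
On the remaining 2×2 (Invest, Hold vs Neutral, Passive):
Let Firm A play Invest with probability p. Expected payoff against Neutral: (-4)p + 6(1−p) = −10p + 6; against Passive: 8p + 4(1−p) = 4p + 4.
Setting these equal: −10p + 6 = 4p + 4 ⇒ −14p = -2 ⇒ p = 1/7, and the value is (-10)·(1/7) + 6 = 32/7.
For Firm B: with q = P(Neutral), equating Invest's and Hold's payoffs gives −12q + 8 = 2q + 4 ⇒ q = 2/7.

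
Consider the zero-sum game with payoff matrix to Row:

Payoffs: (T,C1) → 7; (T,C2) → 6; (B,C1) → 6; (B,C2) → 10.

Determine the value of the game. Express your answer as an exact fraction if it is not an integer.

34/5

Row minima: T → 6, B → 6; maximin = 6.
Column maxima: C1 → 7, C2 → 10; minimax = 7.
6 ≠ 7, so there is no saddle point; optimal play is mixed.
Let Row play T with probability p. Expected payoff against C1: 7p + 6(1−p) = p + 6; against C2: 6p + 10(1−p) = −4p + 10.
Setting these equal: p + 6 = −4p + 10 ⇒ 5p = 4 ⇒ p = 4/5, and the value is (1)·(4/5) + 6 = 34/5.
For Column: with q = P(C1), equating T's and B's payoffs gives q + 6 = −4q + 10 ⇒ q = 4/5.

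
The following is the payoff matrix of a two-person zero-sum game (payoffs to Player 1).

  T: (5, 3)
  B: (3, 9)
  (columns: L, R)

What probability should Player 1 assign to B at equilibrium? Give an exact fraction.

1/4

Row minima: T → 3, B → 3; maximin = 3.
Column maxima: L → 5, R → 9; minimax = 5.
3 ≠ 5, so there is no saddle point; optimal play is mixed.
Let Player 1 play T with probability p. Expected payoff against L: 5p + 3(1−p) = 2p + 3; against R: 3p + 9(1−p) = −6p + 9.
Setting these equal: 2p + 3 = −6p + 9 ⇒ 8p = 6 ⇒ p = 3/4, and the value is (2)·(3/4) + 3 = 9/2.
For Player 2: with q = P(L), equating T's and B's payoffs gives 2q + 3 = −6q + 9 ⇒ q = 3/4.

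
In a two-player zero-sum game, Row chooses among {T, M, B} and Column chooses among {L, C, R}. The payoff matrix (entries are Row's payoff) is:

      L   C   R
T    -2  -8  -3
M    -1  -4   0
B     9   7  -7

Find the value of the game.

Row minima: T → -8, M → -4, B → -7; maximin = -4.
Column maxima: L → 9, C → 7, R → 0; minimax = 0.
-4 ≠ 0, so there is no saddle point; optimal play is mixed.
T is strictly dominated by M, so Row never plays it.
L is strictly dominated by C (it gives Row strictly more in every row), so Column never plays it.
On the remaining 2×2 (M, B vs C, R):
Let Row play M with probability p. Expected payoff against C: (-4)p + 7(1−p) = −11p + 7; against R: 0p + (-7)(1−p) = 7p − 7.
Setting these equal: −11p + 7 = 7p − 7 ⇒ −18p = -14 ⇒ p = 7/9, and the value is (-11)·(7/9) + 7 = -14/9.
For Column: with q = P(C), equating M's and B's payoffs gives −4q = 14q − 7 ⇒ q = 7/18.

-14/9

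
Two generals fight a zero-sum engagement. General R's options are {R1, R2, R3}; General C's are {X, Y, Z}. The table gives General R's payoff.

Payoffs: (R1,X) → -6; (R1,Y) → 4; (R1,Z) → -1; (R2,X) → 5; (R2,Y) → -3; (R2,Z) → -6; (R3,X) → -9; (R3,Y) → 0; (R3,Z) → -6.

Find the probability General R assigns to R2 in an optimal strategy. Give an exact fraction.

5/16

Row minima: R1 → -6, R2 → -6, R3 → -9; maximin = -6.
Column maxima: X → 5, Y → 4, Z → -1; minimax = -1.
-6 ≠ -1, so there is no saddle point; optimal play is mixed.
R3 is strictly dominated by R1, so General R never plays it.
Y is strictly dominated by Z (it gives General R strictly more in every row), so General C never plays it.
On the remaining 2×2 (R1, R2 vs X, Z):
Let General R play R1 with probability p. Expected payoff against X: (-6)p + 5(1−p) = −11p + 5; against Z: (-1)p + (-6)(1−p) = 5p − 6.
Setting these equal: −11p + 5 = 5p − 6 ⇒ −16p = -11 ⇒ p = 11/16, and the value is (-11)·(11/16) + 5 = -41/16.
For General C: with q = P(X), equating R1's and R2's payoffs gives −5q − 1 = 11q − 6 ⇒ q = 5/16.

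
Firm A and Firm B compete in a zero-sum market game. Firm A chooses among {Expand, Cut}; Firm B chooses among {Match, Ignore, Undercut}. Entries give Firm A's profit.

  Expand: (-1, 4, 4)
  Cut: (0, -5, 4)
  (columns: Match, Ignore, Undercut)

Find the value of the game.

Row minima: Expand → -1, Cut → -5; maximin = -1.
Column maxima: Match → 0, Ignore → 4, Undercut → 4; minimax = 0.
-1 ≠ 0, so there is no saddle point; optimal play is mixed.
Undercut is strictly dominated by Match (it gives Firm A strictly more in every row), so Firm B never plays it.
On the remaining 2×2 (Expand, Cut vs Match, Ignore):
Let Firm A play Expand with probability p. Expected payoff against Match: (-1)p + 0(1−p) = −p; against Ignore: 4p + (-5)(1−p) = 9p − 5.
Setting these equal: −p = 9p − 5 ⇒ −10p = -5 ⇒ p = 1/2, and the value is (-1)·(1/2) = -1/2.
For Firm B: with q = P(Match), equating Expand's and Cut's payoffs gives −5q + 4 = 5q − 5 ⇒ q = 9/10.

-1/2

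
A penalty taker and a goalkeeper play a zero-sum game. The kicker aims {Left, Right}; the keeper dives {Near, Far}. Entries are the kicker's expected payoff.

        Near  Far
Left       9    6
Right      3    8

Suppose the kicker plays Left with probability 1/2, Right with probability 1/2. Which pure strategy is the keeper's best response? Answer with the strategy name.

If the keeper plays Near, the kicker's expected payoff is (1/2)·9 + (1/2)·3 = 6.
If the keeper plays Far, the kicker's expected payoff is (1/2)·6 + (1/2)·8 = 7.
The keeper minimizes the kicker's payoff; the smallest is 6, so the best response is Near.

Near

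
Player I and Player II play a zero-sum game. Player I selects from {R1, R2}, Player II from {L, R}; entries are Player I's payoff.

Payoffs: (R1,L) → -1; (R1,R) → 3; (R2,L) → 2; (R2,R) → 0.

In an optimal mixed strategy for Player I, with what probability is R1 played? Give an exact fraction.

1/3

Row minima: R1 → -1, R2 → 0; maximin = 0.
Column maxima: L → 2, R → 3; minimax = 2.
0 ≠ 2, so there is no saddle point; optimal play is mixed.
Let Player I play R1 with probability p. Expected payoff against L: (-1)p + 2(1−p) = −3p + 2; against R: 3p + 0(1−p) = 3p.
Setting these equal: −3p + 2 = 3p ⇒ −6p = -2 ⇒ p = 1/3, and the value is (-3)·(1/3) + 2 = 1.
For Player II: with q = P(L), equating R1's and R2's payoffs gives −4q + 3 = 2q ⇒ q = 1/2.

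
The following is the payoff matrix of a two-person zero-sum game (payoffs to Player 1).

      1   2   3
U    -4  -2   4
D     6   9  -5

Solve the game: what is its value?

4/19

Row minima: U → -4, D → -5; maximin = -4.
Column maxima: 1 → 6, 2 → 9, 3 → 4; minimax = 4.
-4 ≠ 4, so there is no saddle point; optimal play is mixed.
2 is strictly dominated by 1 (it gives Player 1 strictly more in every row), so Player 2 never plays it.
On the remaining 2×2 (U, D vs 1, 3):
Let Player 1 play U with probability p. Expected payoff against 1: (-4)p + 6(1−p) = −10p + 6; against 3: 4p + (-5)(1−p) = 9p − 5.
Setting these equal: −10p + 6 = 9p − 5 ⇒ −19p = -11 ⇒ p = 11/19, and the value is (-10)·(11/19) + 6 = 4/19.
For Player 2: with q = P(1), equating U's and D's payoffs gives −8q + 4 = 11q − 5 ⇒ q = 9/19.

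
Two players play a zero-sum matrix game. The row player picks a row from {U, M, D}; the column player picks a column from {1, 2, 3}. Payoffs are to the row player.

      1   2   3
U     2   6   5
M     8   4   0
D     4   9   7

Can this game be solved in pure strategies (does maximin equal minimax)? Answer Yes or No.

No

Row minima: U → 2, M → 0, D → 4; maximin = 4.
Column maxima: 1 → 8, 2 → 9, 3 → 7; minimax = 7.
4 ≠ 7, so no pure-strategy equilibrium exists.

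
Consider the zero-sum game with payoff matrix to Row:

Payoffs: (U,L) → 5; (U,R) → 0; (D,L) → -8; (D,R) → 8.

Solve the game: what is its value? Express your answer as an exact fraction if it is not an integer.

40/21

Row minima: U → 0, D → -8; maximin = 0.
Column maxima: L → 5, R → 8; minimax = 5.
0 ≠ 5, so there is no saddle point; optimal play is mixed.
Let Row play U with probability p. Expected payoff against L: 5p + (-8)(1−p) = 13p − 8; against R: 0p + 8(1−p) = −8p + 8.
Setting these equal: 13p − 8 = −8p + 8 ⇒ 21p = 16 ⇒ p = 16/21, and the value is (13)·(16/21) − 8 = 40/21.
For Column: with q = P(L), equating U's and D's payoffs gives 5q = −16q + 8 ⇒ q = 8/21.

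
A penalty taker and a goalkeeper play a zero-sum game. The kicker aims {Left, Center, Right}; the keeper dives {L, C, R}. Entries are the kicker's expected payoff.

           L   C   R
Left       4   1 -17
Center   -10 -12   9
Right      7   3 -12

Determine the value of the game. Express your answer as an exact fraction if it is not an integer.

Row minima: Left → -17, Center → -12, Right → -12; maximin = -12.
Column maxima: L → 7, C → 3, R → 9; minimax = 3.
-12 ≠ 3, so there is no saddle point; optimal play is mixed.
Left is strictly dominated by Right, so the kicker never plays it.
L is strictly dominated by C (it gives the kicker strictly more in every row), so the keeper never plays it.
On the remaining 2×2 (Center, Right vs C, R):
Let the kicker play Center with probability p. Expected payoff against C: (-12)p + 3(1−p) = −15p + 3; against R: 9p + (-12)(1−p) = 21p − 12.
Setting these equal: −15p + 3 = 21p − 12 ⇒ −36p = -15 ⇒ p = 5/12, and the value is (-15)·(5/12) + 3 = -13/4.
For the keeper: with q = P(C), equating Center's and Right's payoffs gives −21q + 9 = 15q − 12 ⇒ q = 7/12.

-13/4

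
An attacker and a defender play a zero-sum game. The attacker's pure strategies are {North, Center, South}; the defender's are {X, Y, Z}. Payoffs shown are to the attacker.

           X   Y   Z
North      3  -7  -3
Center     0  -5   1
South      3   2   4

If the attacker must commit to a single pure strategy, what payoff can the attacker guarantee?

Row minima: North → -7, Center → -5, South → 2.
The best of these is 2.

2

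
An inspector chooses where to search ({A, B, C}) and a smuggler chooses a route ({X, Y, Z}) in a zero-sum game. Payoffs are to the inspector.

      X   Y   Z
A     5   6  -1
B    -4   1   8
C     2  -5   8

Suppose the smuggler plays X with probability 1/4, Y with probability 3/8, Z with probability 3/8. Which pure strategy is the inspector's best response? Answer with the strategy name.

A

Expected payoff of A: (1/4)·5 + (3/8)·6 + (3/8)·(-1) = 25/8.
Expected payoff of B: (1/4)·(-4) + (3/8)·1 + (3/8)·8 = 19/8.
Expected payoff of C: (1/4)·2 + (3/8)·(-5) + (3/8)·8 = 13/8.
The largest is 25/8, so the inspector's best response is A.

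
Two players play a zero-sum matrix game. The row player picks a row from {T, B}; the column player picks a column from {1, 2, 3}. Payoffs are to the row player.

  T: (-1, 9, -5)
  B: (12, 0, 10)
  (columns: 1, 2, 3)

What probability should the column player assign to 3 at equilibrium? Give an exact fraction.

3/8

Row minima: T → -5, B → 0; maximin = 0.
Column maxima: 1 → 12, 2 → 9, 3 → 10; minimax = 9.
0 ≠ 9, so there is no saddle point; optimal play is mixed.
1 is strictly dominated by 3 (it gives the row player strictly more in every row), so the column player never plays it.
On the remaining 2×2 (T, B vs 2, 3):
Let the row player play T with probability p. Expected payoff against 2: 9p + 0(1−p) = 9p; against 3: (-5)p + 10(1−p) = −15p + 10.
Setting these equal: 9p = −15p + 10 ⇒ 24p = 10 ⇒ p = 5/12, and the value is (9)·(5/12) = 15/4.
For the column player: with q = P(2), equating T's and B's payoffs gives 14q − 5 = −10q + 10 ⇒ q = 5/8.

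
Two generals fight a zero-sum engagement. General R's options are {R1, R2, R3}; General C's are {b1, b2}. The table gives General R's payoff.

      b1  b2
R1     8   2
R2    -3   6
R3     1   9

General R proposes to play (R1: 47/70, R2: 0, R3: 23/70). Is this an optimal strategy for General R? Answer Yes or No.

Against b1 this mix gives (47/70)·8 + (23/70)·1 = 57/10.
Against b2 this mix gives (47/70)·2 + (23/70)·9 = 43/10.
General C will play b2, holding General R to 43/10. Shifting weight toward the row that does better against b2 would raise this floor (the equalizing mix achieves 5 against both b2 and b1), so the proposed strategy is not optimal.

No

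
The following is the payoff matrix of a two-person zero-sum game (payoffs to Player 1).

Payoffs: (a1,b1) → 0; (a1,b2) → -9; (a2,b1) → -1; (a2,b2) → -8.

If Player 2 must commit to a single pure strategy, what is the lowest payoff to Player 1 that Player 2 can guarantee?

-8

Column maxima: b1 → 0, b2 → -8.
The smallest of these is -8.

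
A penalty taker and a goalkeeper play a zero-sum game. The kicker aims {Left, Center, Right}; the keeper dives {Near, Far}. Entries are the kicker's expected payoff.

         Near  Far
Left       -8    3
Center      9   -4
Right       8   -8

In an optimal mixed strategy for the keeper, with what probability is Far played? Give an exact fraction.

Row minima: Left → -8, Center → -4, Right → -8; maximin = -4.
Column maxima: Near → 9, Far → 3; minimax = 3.
-4 ≠ 3, so there is no saddle point; optimal play is mixed.
Right is strictly dominated by Center, so the kicker never plays it.
On the remaining 2×2 (Left, Center vs Near, Far):
Let the kicker play Left with probability p. Expected payoff against Near: (-8)p + 9(1−p) = −17p + 9; against Far: 3p + (-4)(1−p) = 7p − 4.
Setting these equal: −17p + 9 = 7p − 4 ⇒ −24p = -13 ⇒ p = 13/24, and the value is (-17)·(13/24) + 9 = -5/24.
For the keeper: with q = P(Near), equating Left's and Center's payoffs gives −11q + 3 = 13q − 4 ⇒ q = 7/24.

17/24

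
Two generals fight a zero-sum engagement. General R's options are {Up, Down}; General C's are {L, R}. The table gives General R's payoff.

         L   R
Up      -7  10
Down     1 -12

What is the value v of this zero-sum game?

Row minima: Up → -7, Down → -12; maximin = -7.
Column maxima: L → 1, R → 10; minimax = 1.
-7 ≠ 1, so there is no saddle point; optimal play is mixed.
Let General R play Up with probability p. Expected payoff against L: (-7)p + 1(1−p) = −8p + 1; against R: 10p + (-12)(1−p) = 22p − 12.
Setting these equal: −8p + 1 = 22p − 12 ⇒ −30p = -13 ⇒ p = 13/30, and the value is (-8)·(13/30) + 1 = -37/15.
For General C: with q = P(L), equating Up's and Down's payoffs gives −17q + 10 = 13q − 12 ⇒ q = 11/15.

-37/15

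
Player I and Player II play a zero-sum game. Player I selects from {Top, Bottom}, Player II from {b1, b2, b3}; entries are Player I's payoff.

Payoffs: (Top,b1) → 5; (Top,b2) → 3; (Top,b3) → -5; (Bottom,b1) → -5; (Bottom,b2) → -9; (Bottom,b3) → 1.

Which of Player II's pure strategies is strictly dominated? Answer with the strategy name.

b1

b2 holds Player I's payoff strictly below b1 in every row: 3 < 5, -9 < -5.
So b1 is strictly dominated for Player II.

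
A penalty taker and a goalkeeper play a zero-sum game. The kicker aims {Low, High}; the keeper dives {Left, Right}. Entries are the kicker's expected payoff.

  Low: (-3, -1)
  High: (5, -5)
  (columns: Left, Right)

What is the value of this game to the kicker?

-5/3

Row minima: Low → -3, High → -5; maximin = -3.
Column maxima: Left → 5, Right → -1; minimax = -1.
-3 ≠ -1, so there is no saddle point; optimal play is mixed.
Let the kicker play Low with probability p. Expected payoff against Left: (-3)p + 5(1−p) = −8p + 5; against Right: (-1)p + (-5)(1−p) = 4p − 5.
Setting these equal: −8p + 5 = 4p − 5 ⇒ −12p = -10 ⇒ p = 5/6, and the value is (-8)·(5/6) + 5 = -5/3.
For the keeper: with q = P(Left), equating Low's and High's payoffs gives −2q − 1 = 10q − 5 ⇒ q = 1/3.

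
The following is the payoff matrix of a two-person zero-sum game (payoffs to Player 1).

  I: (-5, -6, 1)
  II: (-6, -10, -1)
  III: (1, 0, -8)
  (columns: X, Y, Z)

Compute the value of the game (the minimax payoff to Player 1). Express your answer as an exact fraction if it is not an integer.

-16/5

Row minima: I → -6, II → -10, III → -8; maximin = -6.
Column maxima: X → 1, Y → 0, Z → 1; minimax = 0.
-6 ≠ 0, so there is no saddle point; optimal play is mixed.
II is strictly dominated by I, so Player 1 never plays it.
X is strictly dominated by Y (it gives Player 1 strictly more in every row), so Player 2 never plays it.
On the remaining 2×2 (I, III vs Y, Z):
Let Player 1 play I with probability p. Expected payoff against Y: (-6)p + 0(1−p) = −6p; against Z: 1p + (-8)(1−p) = 9p − 8.
Setting these equal: −6p = 9p − 8 ⇒ −15p = -8 ⇒ p = 8/15, and the value is (-6)·(8/15) = -16/5.
For Player 2: with q = P(Y), equating I's and III's payoffs gives −7q + 1 = 8q − 8 ⇒ q = 3/5.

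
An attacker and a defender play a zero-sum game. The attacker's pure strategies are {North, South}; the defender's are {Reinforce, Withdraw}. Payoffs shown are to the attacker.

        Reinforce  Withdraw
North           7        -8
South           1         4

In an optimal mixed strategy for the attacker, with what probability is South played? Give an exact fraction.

5/6

Row minima: North → -8, South → 1; maximin = 1.
Column maxima: Reinforce → 7, Withdraw → 4; minimax = 4.
1 ≠ 4, so there is no saddle point; optimal play is mixed.
Let the attacker play North with probability p. Expected payoff against Reinforce: 7p + 1(1−p) = 6p + 1; against Withdraw: (-8)p + 4(1−p) = −12p + 4.
Setting these equal: 6p + 1 = −12p + 4 ⇒ 18p = 3 ⇒ p = 1/6, and the value is (6)·(1/6) + 1 = 2.
For the defender: with q = P(Reinforce), equating North's and South's payoffs gives 15q − 8 = −3q + 4 ⇒ q = 2/3.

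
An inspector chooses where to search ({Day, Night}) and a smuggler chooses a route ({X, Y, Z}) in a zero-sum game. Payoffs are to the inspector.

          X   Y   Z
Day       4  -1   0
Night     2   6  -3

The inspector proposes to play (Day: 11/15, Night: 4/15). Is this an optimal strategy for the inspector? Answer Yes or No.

Against X this mix gives (11/15)·4 + (4/15)·2 = 52/15.
Against Y this mix gives (11/15)·(-1) + (4/15)·6 = 13/15.
Against Z this mix gives (11/15)·0 + (4/15)·(-3) = -4/5.
The smuggler will play Z, holding the inspector to -4/5. Shifting weight toward the row that does better against Z would raise this floor (the equalizing mix achieves -3/10 against both Z and Y), so the proposed strategy is not optimal.

No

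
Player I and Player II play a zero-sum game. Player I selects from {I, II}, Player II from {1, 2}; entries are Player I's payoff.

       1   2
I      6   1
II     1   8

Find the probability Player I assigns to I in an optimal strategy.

7/12

Row minima: I → 1, II → 1; maximin = 1.
Column maxima: 1 → 6, 2 → 8; minimax = 6.
1 ≠ 6, so there is no saddle point; optimal play is mixed.
Let Player I play I with probability p. Expected payoff against 1: 6p + 1(1−p) = 5p + 1; against 2: 1p + 8(1−p) = −7p + 8.
Setting these equal: 5p + 1 = −7p + 8 ⇒ 12p = 7 ⇒ p = 7/12, and the value is (5)·(7/12) + 1 = 47/12.
For Player II: with q = P(1), equating I's and II's payoffs gives 5q + 1 = −7q + 8 ⇒ q = 7/12.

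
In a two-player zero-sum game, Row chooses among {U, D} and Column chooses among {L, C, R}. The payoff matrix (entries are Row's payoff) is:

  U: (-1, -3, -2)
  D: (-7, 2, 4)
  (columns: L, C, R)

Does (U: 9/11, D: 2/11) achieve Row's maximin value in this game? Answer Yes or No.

Yes

Against L this mix gives (9/11)·(-1) + (2/11)·(-7) = -23/11.
Against C this mix gives (9/11)·(-3) + (2/11)·2 = -23/11.
Against R this mix gives (9/11)·(-2) + (2/11)·4 = -10/11.
All of Column's active replies (L, C) yield -23/11, and no column does worse for Row. The mix makes Column indifferent and guarantees -23/11, so it is optimal.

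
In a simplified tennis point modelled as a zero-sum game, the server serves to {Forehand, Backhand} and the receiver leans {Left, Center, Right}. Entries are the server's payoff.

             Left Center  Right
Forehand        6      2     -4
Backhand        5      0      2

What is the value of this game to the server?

1/2

Row minima: Forehand → -4, Backhand → 0; maximin = 0.
Column maxima: Left → 6, Center → 2, Right → 2; minimax = 2.
0 ≠ 2, so there is no saddle point; optimal play is mixed.
Left is strictly dominated by Center (it gives the server strictly more in every row), so the receiver never plays it.
On the remaining 2×2 (Forehand, Backhand vs Center, Right):
Let the server play Forehand with probability p. Expected payoff against Center: 2p + 0(1−p) = 2p; against Right: (-4)p + 2(1−p) = −6p + 2.
Setting these equal: 2p = −6p + 2 ⇒ 8p = 2 ⇒ p = 1/4, and the value is (2)·(1/4) = 1/2.
For the receiver: with q = P(Center), equating Forehand's and Backhand's payoffs gives 6q − 4 = −2q + 2 ⇒ q = 3/4.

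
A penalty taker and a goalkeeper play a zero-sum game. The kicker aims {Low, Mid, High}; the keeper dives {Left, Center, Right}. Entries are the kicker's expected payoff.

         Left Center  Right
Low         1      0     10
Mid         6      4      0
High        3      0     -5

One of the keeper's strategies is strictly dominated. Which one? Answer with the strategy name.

Left

Center holds the kicker's payoff strictly below Left in every row: 0 < 1, 4 < 6, 0 < 3.
So Left is strictly dominated for the keeper.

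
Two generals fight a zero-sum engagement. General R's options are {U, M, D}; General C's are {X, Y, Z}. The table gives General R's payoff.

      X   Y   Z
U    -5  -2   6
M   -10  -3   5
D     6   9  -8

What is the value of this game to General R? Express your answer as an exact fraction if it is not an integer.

-4/25

Row minima: U → -5, M → -10, D → -8; maximin = -5.
Column maxima: X → 6, Y → 9, Z → 6; minimax = 6.
-5 ≠ 6, so there is no saddle point; optimal play is mixed.
M is strictly dominated by U, so General R never plays it.
Y is strictly dominated by X (it gives General R strictly more in every row), so General C never plays it.
On the remaining 2×2 (U, D vs X, Z):
Let General R play U with probability p. Expected payoff against X: (-5)p + 6(1−p) = −11p + 6; against Z: 6p + (-8)(1−p) = 14p − 8.
Setting these equal: −11p + 6 = 14p − 8 ⇒ −25p = -14 ⇒ p = 14/25, and the value is (-11)·(14/25) + 6 = -4/25.
For General C: with q = P(X), equating U's and D's payoffs gives −11q + 6 = 14q − 8 ⇒ q = 14/25.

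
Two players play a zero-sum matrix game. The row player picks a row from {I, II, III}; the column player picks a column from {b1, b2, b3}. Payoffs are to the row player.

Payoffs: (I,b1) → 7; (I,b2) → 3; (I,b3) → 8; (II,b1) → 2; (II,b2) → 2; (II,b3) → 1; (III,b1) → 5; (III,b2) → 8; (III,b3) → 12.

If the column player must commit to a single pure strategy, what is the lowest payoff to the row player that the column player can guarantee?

7

Column maxima: b1 → 7, b2 → 8, b3 → 12.
The smallest of these is 7.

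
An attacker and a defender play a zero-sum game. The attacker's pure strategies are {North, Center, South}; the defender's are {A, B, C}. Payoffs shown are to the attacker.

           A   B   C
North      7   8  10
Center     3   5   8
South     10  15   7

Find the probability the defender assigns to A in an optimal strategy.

Row minima: North → 7, Center → 3, South → 7; maximin = 7.
Column maxima: A → 10, B → 15, C → 10; minimax = 10.
7 ≠ 10, so there is no saddle point; optimal play is mixed.
Center is strictly dominated by North, so the attacker never plays it.
B is strictly dominated by A (it gives the attacker strictly more in every row), so the defender never plays it.
On the remaining 2×2 (North, South vs A, C):
Let the attacker play North with probability p. Expected payoff against A: 7p + 10(1−p) = −3p + 10; against C: 10p + 7(1−p) = 3p + 7.
Setting these equal: −3p + 10 = 3p + 7 ⇒ −6p = -3 ⇒ p = 1/2, and the value is (-3)·(1/2) + 10 = 17/2.
For the defender: with q = P(A), equating North's and South's payoffs gives −3q + 10 = 3q + 7 ⇒ q = 1/2.

1/2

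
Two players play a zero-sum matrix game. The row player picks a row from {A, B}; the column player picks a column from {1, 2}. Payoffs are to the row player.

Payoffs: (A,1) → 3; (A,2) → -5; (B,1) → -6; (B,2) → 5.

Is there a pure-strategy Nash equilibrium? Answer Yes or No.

Row minima: A → -5, B → -6; maximin = -5.
Column maxima: 1 → 3, 2 → 5; minimax = 3.
-5 ≠ 3, so no pure-strategy equilibrium exists.

No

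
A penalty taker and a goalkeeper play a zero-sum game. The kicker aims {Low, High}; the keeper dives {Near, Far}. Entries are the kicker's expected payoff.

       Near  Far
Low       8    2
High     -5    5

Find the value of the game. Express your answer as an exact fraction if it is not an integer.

25/8

Row minima: Low → 2, High → -5; maximin = 2.
Column maxima: Near → 8, Far → 5; minimax = 5.
2 ≠ 5, so there is no saddle point; optimal play is mixed.
Let the kicker play Low with probability p. Expected payoff against Near: 8p + (-5)(1−p) = 13p − 5; against Far: 2p + 5(1−p) = −3p + 5.
Setting these equal: 13p − 5 = −3p + 5 ⇒ 16p = 10 ⇒ p = 5/8, and the value is (13)·(5/8) − 5 = 25/8.
For the keeper: with q = P(Near), equating Low's and High's payoffs gives 6q + 2 = −10q + 5 ⇒ q = 3/16.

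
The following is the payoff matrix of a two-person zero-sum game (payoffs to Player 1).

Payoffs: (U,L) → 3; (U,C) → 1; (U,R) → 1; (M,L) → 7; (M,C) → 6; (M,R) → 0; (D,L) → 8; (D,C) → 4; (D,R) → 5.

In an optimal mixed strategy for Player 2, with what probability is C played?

5/7

Row minima: U → 1, M → 0, D → 4; maximin = 4.
Column maxima: L → 8, C → 6, R → 5; minimax = 5.
4 ≠ 5, so there is no saddle point; optimal play is mixed.
U is strictly dominated by D, so Player 1 never plays it.
L is strictly dominated by C (it gives Player 1 strictly more in every row), so Player 2 never plays it.
On the remaining 2×2 (M, D vs C, R):
Let Player 1 play M with probability p. Expected payoff against C: 6p + 4(1−p) = 2p + 4; against R: 0p + 5(1−p) = −5p + 5.
Setting these equal: 2p + 4 = −5p + 5 ⇒ 7p = 1 ⇒ p = 1/7, and the value is (2)·(1/7) + 4 = 30/7.
For Player 2: with q = P(C), equating M's and D's payoffs gives 6q = −q + 5 ⇒ q = 5/7.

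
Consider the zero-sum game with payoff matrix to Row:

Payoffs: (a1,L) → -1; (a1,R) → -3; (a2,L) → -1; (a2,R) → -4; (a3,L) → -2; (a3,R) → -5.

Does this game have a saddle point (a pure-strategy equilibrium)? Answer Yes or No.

Row minima: a1 → -3, a2 → -4, a3 → -5; maximin = -3.
Column maxima: L → -1, R → -3; minimax = -3.
maximin = minimax = -3, so a saddle point exists.

Yes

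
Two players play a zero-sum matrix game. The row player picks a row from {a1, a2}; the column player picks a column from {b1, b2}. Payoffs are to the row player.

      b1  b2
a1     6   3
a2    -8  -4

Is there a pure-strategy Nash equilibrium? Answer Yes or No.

Yes

Row minima: a1 → 3, a2 → -8; maximin = 3.
Column maxima: b1 → 6, b2 → 3; minimax = 3.
maximin = minimax = 3, so a saddle point exists.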